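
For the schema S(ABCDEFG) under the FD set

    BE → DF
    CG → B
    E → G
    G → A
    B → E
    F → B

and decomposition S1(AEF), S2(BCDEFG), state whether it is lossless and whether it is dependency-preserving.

lossless but not dependency-preserving

Lossless test: (EF)⁺ = {ABDEFG}, which contains all of one fragment — lossless.
Dependency preservation: the restricted closure of {G} across the fragments never reaches {A}, so G → A cannot be enforced without a join — not preserved.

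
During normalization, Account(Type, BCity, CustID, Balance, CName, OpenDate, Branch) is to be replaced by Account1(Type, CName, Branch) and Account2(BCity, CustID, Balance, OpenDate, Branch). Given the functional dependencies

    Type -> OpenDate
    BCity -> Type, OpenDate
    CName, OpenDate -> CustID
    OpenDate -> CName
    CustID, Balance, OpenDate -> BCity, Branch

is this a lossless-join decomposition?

No

Common attributes: Account1 ∩ Account2 = {Branch}.
No dependency enlarges {Branch}, so (Branch)⁺ = {Branch}.
The closure contains neither all of Account1 = {Type, CName, Branch} nor all of Account2 = {BCity, CustID, Balance, OpenDate, Branch}, so the common attributes are not a superkey of either fragment. The join is lossy.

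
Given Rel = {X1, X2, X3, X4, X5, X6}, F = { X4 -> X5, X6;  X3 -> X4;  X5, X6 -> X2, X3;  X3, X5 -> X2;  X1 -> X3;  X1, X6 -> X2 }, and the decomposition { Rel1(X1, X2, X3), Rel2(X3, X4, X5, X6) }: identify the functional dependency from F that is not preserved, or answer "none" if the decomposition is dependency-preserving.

X4 → X5, X6 lies within Rel2.
X3 → X4 lies within Rel2.
X5, X6 → X2, X3: restricted closure across fragments reaches X2, X3.
X3, X5 → X2: restricted closure across fragments reaches X2.
X1 → X3 lies within Rel1.
X1, X6 → X2: restricted closure across fragments reaches X2.
Every dependency is enforceable on the fragments, so the decomposition is dependency-preserving.

none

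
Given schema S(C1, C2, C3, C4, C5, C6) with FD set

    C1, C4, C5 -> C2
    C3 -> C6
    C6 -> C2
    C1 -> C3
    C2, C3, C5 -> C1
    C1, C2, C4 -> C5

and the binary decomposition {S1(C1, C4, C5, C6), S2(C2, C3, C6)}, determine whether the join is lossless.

Common attributes: S1 ∩ S2 = {C6}.
Closure of {C6}: C6 → C2 applies, adding C2. So (C6)⁺ = {C2, C6}.
The closure contains neither all of S1 = {C1, C4, C5, C6} nor all of S2 = {C2, C3, C6}, so the common attributes are not a superkey of either fragment. The join is lossy.

No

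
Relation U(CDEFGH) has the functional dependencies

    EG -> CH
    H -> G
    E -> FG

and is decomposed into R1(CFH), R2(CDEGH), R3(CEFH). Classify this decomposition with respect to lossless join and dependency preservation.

Lossless test (chase): Rows 1 and 2 agree on H; apply H→G and equate their G entries. Rows 1 and 3 agree on H; apply H→G and equate their G entries. Rows 2 and 3 agree on E; apply E→FG and equate their FG entries. Row 2 is now all distinguished symbols — the join is lossless.
Dependency preservation: E → FG is not contained in any single fragment, but the restricted closure of its left-hand side across the fragments still reaches the right-hand side; the remaining FDs each lie inside some fragment. All dependencies are preserved.

lossless and dependency-preserving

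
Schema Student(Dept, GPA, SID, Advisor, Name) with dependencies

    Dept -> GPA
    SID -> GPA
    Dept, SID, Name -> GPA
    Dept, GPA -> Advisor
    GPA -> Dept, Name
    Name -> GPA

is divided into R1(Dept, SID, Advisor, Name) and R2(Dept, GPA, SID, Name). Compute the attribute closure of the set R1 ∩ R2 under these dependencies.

Dept, GPA, SID, Advisor, Name

R1 ∩ R2 = {Dept, SID, Name}.
Dept → GPA applies, adding GPA
Dept, GPA → Advisor applies, adding Advisor
Closure: {Dept, GPA, SID, Advisor, Name}.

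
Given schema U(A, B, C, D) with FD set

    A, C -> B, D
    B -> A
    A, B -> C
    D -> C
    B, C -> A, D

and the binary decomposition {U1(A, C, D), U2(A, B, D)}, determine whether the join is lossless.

Common attributes: U1 ∩ U2 = {A, D}.
Closure of {A, D}: D → C applies, adding C; A, C → B, D applies, adding B. So (A, D)⁺ = {A, B, C, D}.
This closure contains every attribute of U1, so U1 ∩ U2 → U1. The join is lossless.

Yes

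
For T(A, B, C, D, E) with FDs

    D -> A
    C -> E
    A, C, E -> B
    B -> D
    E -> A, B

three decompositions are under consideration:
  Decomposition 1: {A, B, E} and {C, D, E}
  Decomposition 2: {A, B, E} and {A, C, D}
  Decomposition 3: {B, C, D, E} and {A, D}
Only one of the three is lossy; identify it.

Decomposition 1: common = {E}, closure = {A, B, D, E} → lossless.
Decomposition 2: common = {A}, closure = {A} → lossy.
Decomposition 3: common = {D}, closure = {A, D} → lossless.

Decomposition 2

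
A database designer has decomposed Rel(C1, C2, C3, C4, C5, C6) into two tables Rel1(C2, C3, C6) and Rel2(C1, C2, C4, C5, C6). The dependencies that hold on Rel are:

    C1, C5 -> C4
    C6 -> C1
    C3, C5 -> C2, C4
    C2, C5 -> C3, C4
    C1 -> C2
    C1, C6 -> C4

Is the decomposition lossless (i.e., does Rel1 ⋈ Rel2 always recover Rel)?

No

Common attributes: Rel1 ∩ Rel2 = {C2, C6}.
Closure of {C2, C6}: C6 → C1 applies, adding C1; C1, C6 → C4 applies, adding C4. So (C2, C6)⁺ = {C1, C2, C4, C6}.
The closure contains neither all of Rel1 = {C2, C3, C6} nor all of Rel2 = {C1, C2, C4, C5, C6}, so the common attributes are not a superkey of either fragment. The join is lossy.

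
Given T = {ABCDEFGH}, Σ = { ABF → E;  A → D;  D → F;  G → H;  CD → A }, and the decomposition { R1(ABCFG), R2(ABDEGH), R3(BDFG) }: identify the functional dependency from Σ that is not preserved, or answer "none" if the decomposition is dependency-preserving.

Check CD → A: no single fragment contains all of {ACD}, and the restricted closure of {CD} across the fragments never reaches {A}.
ABF → E is preserved.
A → D is preserved.
D → F is preserved.
G → H is preserved.

CD → A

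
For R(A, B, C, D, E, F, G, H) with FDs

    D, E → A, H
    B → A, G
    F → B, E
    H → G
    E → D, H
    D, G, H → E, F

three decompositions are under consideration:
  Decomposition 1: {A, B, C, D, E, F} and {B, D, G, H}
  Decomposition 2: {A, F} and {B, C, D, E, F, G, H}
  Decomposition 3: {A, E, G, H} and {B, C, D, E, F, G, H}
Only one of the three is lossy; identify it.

Decomposition 1: common = {B, D}, closure = {A, B, D, G} → lossy.
Decomposition 2: common = {F}, closure = {A, B, D, E, F, G, H} → lossless.
Decomposition 3: common = {E, G, H}, closure = {A, B, D, E, F, G, H} → lossless.

Decomposition 1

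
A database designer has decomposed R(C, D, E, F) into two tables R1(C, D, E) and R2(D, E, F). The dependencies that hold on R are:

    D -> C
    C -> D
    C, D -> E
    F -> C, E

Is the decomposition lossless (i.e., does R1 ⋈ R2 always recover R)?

Common attributes: R1 ∩ R2 = {D, E}.
Closure of {D, E}: D → C applies, adding C. So (D, E)⁺ = {C, D, E}.
This closure contains every attribute of R1, so R1 ∩ R2 → R1. The join is lossless.

Yes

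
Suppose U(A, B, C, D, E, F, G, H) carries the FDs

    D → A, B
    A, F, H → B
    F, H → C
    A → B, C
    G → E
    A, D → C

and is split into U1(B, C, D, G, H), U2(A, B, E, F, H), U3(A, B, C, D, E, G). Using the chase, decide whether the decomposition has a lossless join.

No

Chase test. Columns are A, B, C, D, E, F, G, H; row i has aⱼ where attribute j ∈ Ui, else bᵢⱼ.
Initial tableau (one row per fragment):
  row 1: b11 a2 a3 a4 b15 b16 a7 a8
  row 2: a1 a2 b23 b24 a5 a6 b27 a8
  row 3: a1 a2 a3 a4 a5 b36 a7 b38
Rows 1 and 3 agree on D; apply D→A, B and equate their A, B entries.
Rows 1 and 2 agree on A; apply A→B, C and equate their B, C entries.
Rows 1 and 3 agree on G; apply G→E and equate their E entries.
No row becomes fully distinguished — the join is lossy.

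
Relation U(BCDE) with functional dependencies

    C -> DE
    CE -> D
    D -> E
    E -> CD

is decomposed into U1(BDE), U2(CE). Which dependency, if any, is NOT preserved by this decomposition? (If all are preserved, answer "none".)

C → DE: restricted closure across fragments reaches DE.
CE → D: restricted closure across fragments reaches D.
D → E lies within U1.
E → CD: restricted closure across fragments reaches CD.
Every dependency is enforceable on the fragments, so the decomposition is dependency-preserving.

none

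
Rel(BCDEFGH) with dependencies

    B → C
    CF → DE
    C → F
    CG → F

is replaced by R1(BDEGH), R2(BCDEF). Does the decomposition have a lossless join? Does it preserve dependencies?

lossless and dependency-preserving

Lossless test: (BDE)⁺ = {BCDEF}, which contains all of one fragment — lossless.
Dependency preservation: CG → F is not contained in any single fragment, but the restricted closure of its left-hand side across the fragments still reaches the right-hand side; the remaining FDs each lie inside some fragment. All dependencies are preserved.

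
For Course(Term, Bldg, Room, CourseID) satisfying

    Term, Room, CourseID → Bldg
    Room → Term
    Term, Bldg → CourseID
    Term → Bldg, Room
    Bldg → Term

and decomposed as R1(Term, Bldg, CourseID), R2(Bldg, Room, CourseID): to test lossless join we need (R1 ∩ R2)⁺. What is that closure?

Term, Bldg, Room, CourseID

R1 ∩ R2 = {Bldg, CourseID}.
Bldg → Term applies, adding Term
Term → Bldg, Room applies, adding Room
Closure: {Term, Bldg, Room, CourseID}.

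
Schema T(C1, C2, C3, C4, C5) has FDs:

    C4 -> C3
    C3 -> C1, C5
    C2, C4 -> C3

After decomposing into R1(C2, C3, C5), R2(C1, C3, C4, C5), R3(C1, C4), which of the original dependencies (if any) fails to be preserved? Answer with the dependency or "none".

C4 → C3 lies within R2.
C3 → C1, C5 lies within R2.
C2, C4 → C3: restricted closure across fragments reaches C3.
Every dependency is enforceable on the fragments, so the decomposition is dependency-preserving.

none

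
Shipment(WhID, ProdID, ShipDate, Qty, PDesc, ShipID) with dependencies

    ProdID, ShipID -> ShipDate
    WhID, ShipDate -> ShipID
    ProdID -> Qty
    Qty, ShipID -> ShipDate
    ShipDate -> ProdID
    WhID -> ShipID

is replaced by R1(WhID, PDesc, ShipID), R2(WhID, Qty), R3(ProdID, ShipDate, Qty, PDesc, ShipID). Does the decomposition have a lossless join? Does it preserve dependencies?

lossy but dependency-preserving

Lossless test (chase): Rows 1 and 2 agree on WhID; apply WhID→ShipID and equate their ShipID entries. Rows 2 and 3 agree on Qty, ShipID; apply Qty, ShipID→ShipDate and equate their ShipDate entries. Rows 2 and 3 agree on ShipDate; apply ShipDate→ProdID and equate their ProdID entries. No row becomes fully distinguished — the join is lossy.
Dependency preservation: WhID, ShipDate → ShipID is not contained in any single fragment, but the restricted closure of its left-hand side across the fragments still reaches the right-hand side; the remaining FDs each lie inside some fragment. All dependencies are preserved.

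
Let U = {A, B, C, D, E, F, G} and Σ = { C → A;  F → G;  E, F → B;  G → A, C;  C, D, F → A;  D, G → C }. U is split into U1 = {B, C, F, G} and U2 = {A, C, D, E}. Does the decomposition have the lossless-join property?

Common attributes: U1 ∩ U2 = {C}.
Closure of {C}: C → A applies, adding A. So (C)⁺ = {A, C}.
The closure contains neither all of U1 = {B, C, F, G} nor all of U2 = {A, C, D, E}, so the common attributes are not a superkey of either fragment. The join is lossy.

No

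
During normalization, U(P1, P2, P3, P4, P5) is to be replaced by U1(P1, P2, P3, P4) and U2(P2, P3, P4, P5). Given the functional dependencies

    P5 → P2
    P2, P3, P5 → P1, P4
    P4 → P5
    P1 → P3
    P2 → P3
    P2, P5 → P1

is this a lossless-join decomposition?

Yes

Common attributes: U1 ∩ U2 = {P2, P3, P4}.
Closure of {P2, P3, P4}: P4 → P5 applies, adding P5; P2, P5 → P1 applies, adding P1. So (P2, P3, P4)⁺ = {P1, P2, P3, P4, P5}.
This closure contains every attribute of U1, so U1 ∩ U2 → U1. The join is lossless.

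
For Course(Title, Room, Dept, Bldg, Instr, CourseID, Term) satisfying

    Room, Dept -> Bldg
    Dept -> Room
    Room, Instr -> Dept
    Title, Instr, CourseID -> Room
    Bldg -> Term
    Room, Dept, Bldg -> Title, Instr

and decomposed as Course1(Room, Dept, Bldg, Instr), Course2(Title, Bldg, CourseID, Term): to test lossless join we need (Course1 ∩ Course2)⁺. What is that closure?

Bldg, Term

Course1 ∩ Course2 = {Bldg}.
Bldg → Term applies, adding Term
Closure: {Bldg, Term}.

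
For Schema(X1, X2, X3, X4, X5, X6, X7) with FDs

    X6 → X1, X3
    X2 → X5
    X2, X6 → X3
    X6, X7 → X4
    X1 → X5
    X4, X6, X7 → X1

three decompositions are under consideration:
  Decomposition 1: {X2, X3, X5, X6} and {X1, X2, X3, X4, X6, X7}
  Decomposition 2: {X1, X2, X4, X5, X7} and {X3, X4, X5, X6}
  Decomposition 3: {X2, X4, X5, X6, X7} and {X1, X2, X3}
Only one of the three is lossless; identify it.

Decomposition 1: common = {X2, X3, X6}, closure = {X1, X2, X3, X5, X6} → lossless.
Decomposition 2: common = {X4, X5}, closure = {X4, X5} → lossy.
Decomposition 3: common = {X2}, closure = {X2, X5} → lossy.

Decomposition 1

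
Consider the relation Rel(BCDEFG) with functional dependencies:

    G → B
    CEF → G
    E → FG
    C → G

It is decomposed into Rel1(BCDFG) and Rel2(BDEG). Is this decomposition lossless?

No

Common attributes: Rel1 ∩ Rel2 = {BDG}.
No dependency enlarges {BDG}, so (BDG)⁺ = {BDG}.
The closure contains neither all of Rel1 = {BCDFG} nor all of Rel2 = {BDEG}, so the common attributes are not a superkey of either fragment. The join is lossy.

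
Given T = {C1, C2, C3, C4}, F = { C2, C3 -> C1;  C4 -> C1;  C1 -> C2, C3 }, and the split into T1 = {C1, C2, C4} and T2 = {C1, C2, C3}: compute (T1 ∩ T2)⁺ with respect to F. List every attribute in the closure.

C1, C2, C3

T1 ∩ T2 = {C1, C2}.
C1 → C2, C3 applies, adding C3
Closure: {C1, C2, C3}.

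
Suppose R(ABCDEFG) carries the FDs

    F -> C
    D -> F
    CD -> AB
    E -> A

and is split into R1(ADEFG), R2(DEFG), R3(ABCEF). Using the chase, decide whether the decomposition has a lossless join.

No

Chase test. Columns are ABCDEFG; row i has aⱼ where attribute j ∈ Ri, else bᵢⱼ.
Initial tableau (one row per fragment):
  row 1: a1 b12 b13 a4 a5 a6 a7
  row 2: b21 b22 b23 a4 a5 a6 a7
  row 3: a1 a2 a3 b34 a5 a6 b37
Rows 1 and 2 agree on F; apply F→C and equate their C entries.
Rows 1 and 3 agree on F; apply F→C and equate their C entries.
Rows 1 and 2 agree on CD; apply CD→AB and equate their AB entries.
No row becomes fully distinguished — the join is lossy.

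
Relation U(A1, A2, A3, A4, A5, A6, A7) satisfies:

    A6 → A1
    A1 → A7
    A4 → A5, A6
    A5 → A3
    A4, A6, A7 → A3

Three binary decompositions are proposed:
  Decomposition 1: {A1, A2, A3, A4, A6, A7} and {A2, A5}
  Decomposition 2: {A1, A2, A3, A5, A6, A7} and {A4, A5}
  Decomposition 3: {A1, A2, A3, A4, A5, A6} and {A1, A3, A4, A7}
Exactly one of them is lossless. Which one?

Decomposition 3

Decomposition 1: common = {A2}, closure = {A2} → lossy.
Decomposition 2: common = {A5}, closure = {A3, A5} → lossy.
Decomposition 3: common = {A1, A3, A4}, closure = {A1, A3, A4, A5, A6, A7} → lossless.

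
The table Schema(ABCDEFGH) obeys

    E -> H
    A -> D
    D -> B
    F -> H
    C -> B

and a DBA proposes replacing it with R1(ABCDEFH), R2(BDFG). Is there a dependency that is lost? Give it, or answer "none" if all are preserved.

E → H lies within R1.
A → D lies within R1.
D → B lies within R1.
F → H lies within R1.
C → B lies within R1.
Every dependency is enforceable on the fragments, so the decomposition is dependency-preserving.

none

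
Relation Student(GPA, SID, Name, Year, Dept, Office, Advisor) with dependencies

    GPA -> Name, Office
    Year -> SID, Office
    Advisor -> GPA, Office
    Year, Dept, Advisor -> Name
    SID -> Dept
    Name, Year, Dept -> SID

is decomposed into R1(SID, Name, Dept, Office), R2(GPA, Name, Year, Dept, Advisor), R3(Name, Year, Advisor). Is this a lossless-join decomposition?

Chase test. Columns are GPA, SID, Name, Year, Dept, Office, Advisor; row i has aⱼ where attribute j ∈ Ri, else bᵢⱼ.
Initial tableau (one row per fragment):
  row 1: b11 a2 a3 b14 a5 a6 b17
  row 2: a1 b22 a3 a4 a5 b26 a7
  row 3: b31 b32 a3 a4 b35 b36 a7
Rows 2 and 3 agree on Year; apply Year→SID, Office and equate their SID, Office entries.
Rows 2 and 3 agree on Advisor; apply Advisor→GPA, Office and equate their GPA, Office entries.
Rows 2 and 3 agree on SID; apply SID→Dept and equate their Dept entries.
No row becomes fully distinguished — the join is lossy.

No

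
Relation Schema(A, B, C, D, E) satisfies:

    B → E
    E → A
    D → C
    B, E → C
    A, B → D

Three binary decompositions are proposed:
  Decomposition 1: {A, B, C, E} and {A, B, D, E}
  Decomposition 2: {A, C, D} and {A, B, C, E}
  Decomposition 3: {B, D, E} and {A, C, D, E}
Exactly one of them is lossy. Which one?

Decomposition 2

Decomposition 1: common = {A, B, E}, closure = {A, B, C, D, E} → lossless.
Decomposition 2: common = {A, C}, closure = {A, C} → lossy.
Decomposition 3: common = {D, E}, closure = {A, C, D, E} → lossless.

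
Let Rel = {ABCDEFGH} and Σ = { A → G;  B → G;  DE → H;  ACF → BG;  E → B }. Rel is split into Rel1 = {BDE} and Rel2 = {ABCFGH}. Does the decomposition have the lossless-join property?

No

Common attributes: Rel1 ∩ Rel2 = {B}.
Closure of {B}: B → G applies, adding G. So (B)⁺ = {BG}.
The closure contains neither all of Rel1 = {BDE} nor all of Rel2 = {ABCFGH}, so the common attributes are not a superkey of either fragment. The join is lossy.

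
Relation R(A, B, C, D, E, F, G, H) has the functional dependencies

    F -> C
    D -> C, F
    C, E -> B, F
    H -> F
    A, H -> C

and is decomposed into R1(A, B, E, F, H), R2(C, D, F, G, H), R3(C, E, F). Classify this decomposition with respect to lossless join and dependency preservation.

lossy but dependency-preserving

Lossless test (chase): Rows 1 and 2 agree on F; apply F→C and equate their C entries. Rows 1 and 3 agree on C, E; apply C, E→B, F and equate their B, F entries. No row becomes fully distinguished — the join is lossy.
Dependency preservation: C, E → B, F; A, H → C are not contained in any single fragment, but the restricted closure of each left-hand side across the fragments still reaches the right-hand side; the remaining FDs each lie inside some fragment. All dependencies are preserved.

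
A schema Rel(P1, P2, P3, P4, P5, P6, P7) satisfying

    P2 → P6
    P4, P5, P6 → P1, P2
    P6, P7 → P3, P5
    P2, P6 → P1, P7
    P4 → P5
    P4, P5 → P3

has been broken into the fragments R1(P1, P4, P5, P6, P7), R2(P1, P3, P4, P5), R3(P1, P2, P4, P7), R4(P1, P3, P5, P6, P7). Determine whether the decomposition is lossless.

No

Chase test. Columns are P1, P2, P3, P4, P5, P6, P7; row i has aⱼ where attribute j ∈ Ri, else bᵢⱼ.
Initial tableau (one row per fragment):
  row 1: a1 b12 b13 a4 a5 a6 a7
  row 2: a1 b22 a3 a4 a5 b26 b27
  row 3: a1 a2 b33 a4 b35 b36 a7
  row 4: a1 b42 a3 b44 a5 a6 a7
Rows 1 and 4 agree on P6, P7; apply P6, P7→P3, P5 and equate their P3, P5 entries.
Rows 1 and 3 agree on P4; apply P4→P5 and equate their P5 entries.
Rows 1 and 3 agree on P4, P5; apply P4, P5→P3 and equate their P3 entries.
No row becomes fully distinguished — the join is lossy.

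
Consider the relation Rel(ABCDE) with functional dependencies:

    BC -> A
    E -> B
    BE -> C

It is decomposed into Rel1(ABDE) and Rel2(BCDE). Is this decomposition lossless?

Common attributes: Rel1 ∩ Rel2 = {BDE}.
Closure of {BDE}: BE → C applies, adding C; BC → A applies, adding A. So (BDE)⁺ = {ABCDE}.
This closure contains every attribute of Rel1, so Rel1 ∩ Rel2 → Rel1. The join is lossless.

Yes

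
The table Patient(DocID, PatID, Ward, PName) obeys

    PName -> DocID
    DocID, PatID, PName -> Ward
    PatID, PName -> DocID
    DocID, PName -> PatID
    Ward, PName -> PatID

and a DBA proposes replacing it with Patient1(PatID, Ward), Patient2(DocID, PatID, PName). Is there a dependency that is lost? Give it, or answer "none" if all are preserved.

DocID, PatID, PName -> Ward

Check DocID, PatID, PName → Ward: no single fragment contains all of {DocID, PatID, Ward, PName}, and the restricted closure of {DocID, PatID, PName} across the fragments never reaches {Ward}.
PName → DocID is preserved.
PatID, PName → DocID is preserved.
DocID, PName → PatID is preserved.
Ward, PName → PatID is preserved.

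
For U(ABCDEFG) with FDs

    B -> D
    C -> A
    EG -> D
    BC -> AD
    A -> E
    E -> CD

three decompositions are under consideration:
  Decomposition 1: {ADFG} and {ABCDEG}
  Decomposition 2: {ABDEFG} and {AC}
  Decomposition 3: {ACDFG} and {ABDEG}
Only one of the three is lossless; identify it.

Decomposition 1: common = {ADG}, closure = {ACDEG} → lossy.
Decomposition 2: common = {A}, closure = {ACDE} → lossless.
Decomposition 3: common = {ADG}, closure = {ACDEG} → lossy.

Decomposition 2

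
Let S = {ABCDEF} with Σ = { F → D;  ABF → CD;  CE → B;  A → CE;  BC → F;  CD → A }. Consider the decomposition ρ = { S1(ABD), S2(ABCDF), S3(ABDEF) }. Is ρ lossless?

Yes

Chase test. Columns are ABCDEF; row i has aⱼ where attribute j ∈ Si, else bᵢⱼ.
Initial tableau (one row per fragment):
  row 1: a1 a2 b13 a4 b15 b16
  row 2: a1 a2 a3 a4 b25 a6
  row 3: a1 a2 b33 a4 a5 a6
Rows 2 and 3 agree on ABF; apply ABF→CD and equate their CD entries.
Rows 1 and 2 agree on A; apply A→CE and equate their CE entries.
Rows 1 and 3 agree on A; apply A→CE and equate their CE entries.
Rows 1 and 2 agree on BC; apply BC→F and equate their F entries.
Row 1 is now all distinguished symbols — the join is lossless.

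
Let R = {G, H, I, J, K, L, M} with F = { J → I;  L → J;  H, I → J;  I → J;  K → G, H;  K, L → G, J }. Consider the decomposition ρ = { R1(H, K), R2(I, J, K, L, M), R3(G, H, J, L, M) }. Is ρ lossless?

Chase test. Columns are G, H, I, J, K, L, M; row i has aⱼ where attribute j ∈ Ri, else bᵢⱼ.
Initial tableau (one row per fragment):
  row 1: b11 a2 b13 b14 a5 b16 b17
  row 2: b21 b22 a3 a4 a5 a6 a7
  row 3: a1 a2 b33 a4 b35 a6 a7
Rows 2 and 3 agree on J; apply J→I and equate their I entries.
Rows 1 and 2 agree on K; apply K→G, H and equate their G, H entries.
No row becomes fully distinguished — the join is lossy.

No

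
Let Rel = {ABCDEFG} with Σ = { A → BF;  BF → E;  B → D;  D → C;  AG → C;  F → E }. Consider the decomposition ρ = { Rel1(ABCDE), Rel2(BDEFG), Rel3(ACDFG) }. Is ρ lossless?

Yes

Chase test. Columns are ABCDEFG; row i has aⱼ where attribute j ∈ Reli, else bᵢⱼ.
Initial tableau (one row per fragment):
  row 1: a1 a2 a3 a4 a5 b16 b17
  row 2: b21 a2 b23 a4 a5 a6 a7
  row 3: a1 b32 a3 a4 b35 a6 a7
Rows 1 and 3 agree on A; apply A→BF and equate their BF entries.
Rows 1 and 3 agree on BF; apply BF→E and equate their E entries.
Rows 1 and 2 agree on D; apply D→C and equate their C entries.
Row 3 is now all distinguished symbols — the join is lossless.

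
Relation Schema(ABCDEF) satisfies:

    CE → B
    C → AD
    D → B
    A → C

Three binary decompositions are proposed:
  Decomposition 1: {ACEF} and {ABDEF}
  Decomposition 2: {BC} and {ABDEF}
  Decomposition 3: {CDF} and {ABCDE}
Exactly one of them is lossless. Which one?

Decomposition 1: common = {AEF}, closure = {ABCDEF} → lossless.
Decomposition 2: common = {B}, closure = {B} → lossy.
Decomposition 3: common = {CD}, closure = {ABCD} → lossy.

Decomposition 1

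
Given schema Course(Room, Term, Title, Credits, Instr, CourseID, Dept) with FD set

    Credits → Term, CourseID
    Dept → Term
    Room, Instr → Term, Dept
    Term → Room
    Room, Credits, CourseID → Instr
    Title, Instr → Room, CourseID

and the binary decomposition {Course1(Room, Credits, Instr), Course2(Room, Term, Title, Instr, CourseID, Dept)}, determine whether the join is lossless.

Common attributes: Course1 ∩ Course2 = {Room, Instr}.
Closure of {Room, Instr}: Room, Instr → Term, Dept applies, adding Term, Dept. So (Room, Instr)⁺ = {Room, Term, Instr, Dept}.
The closure contains neither all of Course1 = {Room, Credits, Instr} nor all of Course2 = {Room, Term, Title, Instr, CourseID, Dept}, so the common attributes are not a superkey of either fragment. The join is lossy.

No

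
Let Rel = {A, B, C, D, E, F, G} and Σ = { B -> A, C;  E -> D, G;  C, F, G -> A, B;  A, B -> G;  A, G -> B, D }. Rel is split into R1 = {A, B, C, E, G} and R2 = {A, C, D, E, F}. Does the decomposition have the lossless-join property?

Common attributes: R1 ∩ R2 = {A, C, E}.
Closure of {A, C, E}: E → D, G applies, adding D, G; A, G → B, D applies, adding B. So (A, C, E)⁺ = {A, B, C, D, E, G}.
This closure contains every attribute of R1, so R1 ∩ R2 → R1. The join is lossless.

Yes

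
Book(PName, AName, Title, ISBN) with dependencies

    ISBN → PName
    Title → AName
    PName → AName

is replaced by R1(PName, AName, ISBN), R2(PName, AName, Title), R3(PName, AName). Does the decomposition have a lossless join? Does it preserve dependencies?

Lossless test (chase): applying each FD to every pair of rows produces no changes in the tableau, so no row becomes fully distinguished — the join is lossy.
Dependency preservation: every FD's attributes lie within a single fragment, so each can be enforced locally — preserved.

lossy but dependency-preserving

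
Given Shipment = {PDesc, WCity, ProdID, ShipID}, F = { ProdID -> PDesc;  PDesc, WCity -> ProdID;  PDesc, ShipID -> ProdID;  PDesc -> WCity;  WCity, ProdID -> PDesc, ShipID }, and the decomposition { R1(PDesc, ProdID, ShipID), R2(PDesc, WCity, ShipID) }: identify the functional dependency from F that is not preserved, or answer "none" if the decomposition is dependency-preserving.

none

ProdID → PDesc lies within R1.
PDesc, WCity → ProdID: restricted closure across fragments reaches ProdID.
PDesc, ShipID → ProdID lies within R1.
PDesc → WCity lies within R2.
WCity, ProdID → PDesc, ShipID: restricted closure across fragments reaches PDesc, ShipID.
Every dependency is enforceable on the fragments, so the decomposition is dependency-preserving.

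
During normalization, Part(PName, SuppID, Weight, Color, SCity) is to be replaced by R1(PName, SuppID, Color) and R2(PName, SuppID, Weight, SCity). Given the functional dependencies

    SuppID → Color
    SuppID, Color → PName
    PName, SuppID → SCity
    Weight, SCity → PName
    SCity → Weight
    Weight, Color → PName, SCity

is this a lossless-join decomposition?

Yes

Common attributes: R1 ∩ R2 = {PName, SuppID}.
Closure of {PName, SuppID}: SuppID → Color applies, adding Color; PName, SuppID → SCity applies, adding SCity; SCity → Weight applies, adding Weight. So (PName, SuppID)⁺ = {PName, SuppID, Weight, Color, SCity}.
This closure contains every attribute of R1, so R1 ∩ R2 → R1. The join is lossless.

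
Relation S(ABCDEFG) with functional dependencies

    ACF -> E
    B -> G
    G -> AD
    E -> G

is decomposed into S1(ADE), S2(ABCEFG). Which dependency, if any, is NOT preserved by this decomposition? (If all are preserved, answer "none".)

Check G → AD: no single fragment contains all of {ADG}, and the restricted closure of {G} across the fragments never reaches {AD}.
ACF → E is preserved.
B → G is preserved.
E → G is preserved.

G -> AD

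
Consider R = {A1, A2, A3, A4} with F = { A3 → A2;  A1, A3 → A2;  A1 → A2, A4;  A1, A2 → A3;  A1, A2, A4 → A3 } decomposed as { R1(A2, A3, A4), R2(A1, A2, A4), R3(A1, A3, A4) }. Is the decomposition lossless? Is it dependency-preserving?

lossless and dependency-preserving

Lossless test (chase): Rows 1 and 3 agree on A3; apply A3→A2 and equate their A2 entries. Rows 2 and 3 agree on A1, A2; apply A1, A2→A3 and equate their A3 entries. Row 2 is now all distinguished symbols — the join is lossless.
Dependency preservation: A1, A3 → A2; A1, A2 → A3; A1, A2, A4 → A3 are not contained in any single fragment, but the restricted closure of each left-hand side across the fragments still reaches the right-hand side; the remaining FDs each lie inside some fragment. All dependencies are preserved.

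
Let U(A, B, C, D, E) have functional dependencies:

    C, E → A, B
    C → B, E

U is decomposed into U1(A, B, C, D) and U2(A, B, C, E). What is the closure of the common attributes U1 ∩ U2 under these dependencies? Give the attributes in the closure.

A, B, C, E

U1 ∩ U2 = {A, B, C}.
C → B, E applies, adding E
Closure: {A, B, C, E}.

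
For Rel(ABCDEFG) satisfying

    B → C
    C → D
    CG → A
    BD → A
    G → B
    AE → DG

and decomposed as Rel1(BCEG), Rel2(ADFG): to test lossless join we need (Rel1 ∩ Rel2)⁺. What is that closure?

Rel1 ∩ Rel2 = {G}.
G → B applies, adding B
B → C applies, adding C
C → D applies, adding D
CG → A applies, adding A
Closure: {ABCDG}.

ABCDG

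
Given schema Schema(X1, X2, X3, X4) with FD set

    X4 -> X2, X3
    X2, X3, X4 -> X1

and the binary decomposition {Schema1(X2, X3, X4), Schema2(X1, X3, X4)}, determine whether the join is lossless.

Common attributes: Schema1 ∩ Schema2 = {X3, X4}.
Closure of {X3, X4}: X4 → X2, X3 applies, adding X2; X2, X3, X4 → X1 applies, adding X1. So (X3, X4)⁺ = {X1, X2, X3, X4}.
This closure contains every attribute of Schema1, so Schema1 ∩ Schema2 → Schema1. The join is lossless.

Yes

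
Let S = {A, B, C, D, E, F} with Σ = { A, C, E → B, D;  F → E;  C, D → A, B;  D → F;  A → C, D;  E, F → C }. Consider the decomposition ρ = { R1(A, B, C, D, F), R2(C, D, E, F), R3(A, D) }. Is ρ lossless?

Chase test. Columns are A, B, C, D, E, F; row i has aⱼ where attribute j ∈ Ri, else bᵢⱼ.
Initial tableau (one row per fragment):
  row 1: a1 a2 a3 a4 b15 a6
  row 2: b21 b22 a3 a4 a5 a6
  row 3: a1 b32 b33 a4 b35 b36
Rows 1 and 2 agree on F; apply F→E and equate their E entries.
Rows 1 and 2 agree on C, D; apply C, D→A, B and equate their A, B entries.
Rows 1 and 3 agree on D; apply D→F and equate their F entries.
Rows 1 and 3 agree on A; apply A→C, D and equate their C, D entries.
Rows 1 and 3 agree on F; apply F→E and equate their E entries.
Rows 1 and 3 agree on C, D; apply C, D→A, B and equate their A, B entries.
Row 1 is now all distinguished symbols — the join is lossless.

Yes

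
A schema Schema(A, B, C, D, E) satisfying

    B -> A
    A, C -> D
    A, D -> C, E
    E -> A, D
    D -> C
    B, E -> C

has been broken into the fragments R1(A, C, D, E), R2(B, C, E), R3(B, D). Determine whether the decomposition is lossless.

Yes

Chase test. Columns are A, B, C, D, E; row i has aⱼ where attribute j ∈ Ri, else bᵢⱼ.
Initial tableau (one row per fragment):
  row 1: a1 b12 a3 a4 a5
  row 2: b21 a2 a3 b24 a5
  row 3: b31 a2 b33 a4 b35
Rows 2 and 3 agree on B; apply B→A and equate their A entries.
Rows 1 and 2 agree on E; apply E→A, D and equate their A, D entries.
Rows 1 and 3 agree on D; apply D→C and equate their C entries.
Rows 1 and 3 agree on A, D; apply A, D→C, E and equate their C, E entries.
Row 2 is now all distinguished symbols — the join is lossless.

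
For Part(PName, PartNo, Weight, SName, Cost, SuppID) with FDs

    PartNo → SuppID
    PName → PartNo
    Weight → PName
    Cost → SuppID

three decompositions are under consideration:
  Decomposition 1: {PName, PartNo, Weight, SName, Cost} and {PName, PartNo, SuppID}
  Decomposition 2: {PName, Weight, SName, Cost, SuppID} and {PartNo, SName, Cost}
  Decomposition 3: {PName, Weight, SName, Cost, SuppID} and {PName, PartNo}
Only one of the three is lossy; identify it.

Decomposition 2

Decomposition 1: common = {PName, PartNo}, closure = {PName, PartNo, SuppID} → lossless.
Decomposition 2: common = {SName, Cost}, closure = {SName, Cost, SuppID} → lossy.
Decomposition 3: common = {PName}, closure = {PName, PartNo, SuppID} → lossless.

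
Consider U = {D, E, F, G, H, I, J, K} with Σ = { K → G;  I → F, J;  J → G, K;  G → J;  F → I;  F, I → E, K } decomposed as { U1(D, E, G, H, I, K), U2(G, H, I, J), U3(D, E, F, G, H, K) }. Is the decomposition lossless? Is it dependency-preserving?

Lossless test (chase): Rows 1 and 2 agree on I; apply I→F, J and equate their F, J entries. Rows 1 and 2 agree on J; apply J→G, K and equate their G, K entries. Rows 1 and 3 agree on G; apply G→J and equate their J entries. Rows 1 and 2 agree on F, I; apply F, I→E, K and equate their E, K entries. No row becomes fully distinguished — the join is lossy.
Dependency preservation: the restricted closure of {I} across the fragments never reaches {F, J}, so I → F, J cannot be enforced without a join — not preserved.

lossy and not dependency-preserving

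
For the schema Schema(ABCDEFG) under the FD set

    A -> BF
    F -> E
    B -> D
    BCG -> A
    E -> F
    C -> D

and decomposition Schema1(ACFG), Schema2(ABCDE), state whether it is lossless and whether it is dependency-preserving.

lossless but not dependency-preserving

Lossless test: (AC)⁺ = {ABCDEF}, which contains all of one fragment — lossless.
Dependency preservation: the restricted closure of {F} across the fragments never reaches {E}, so F → E cannot be enforced without a join — not preserved.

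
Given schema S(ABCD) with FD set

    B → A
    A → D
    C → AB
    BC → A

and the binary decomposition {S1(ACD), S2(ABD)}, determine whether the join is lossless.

No

Common attributes: S1 ∩ S2 = {AD}.
No dependency enlarges {AD}, so (AD)⁺ = {AD}.
The closure contains neither all of S1 = {ACD} nor all of S2 = {ABD}, so the common attributes are not a superkey of either fragment. The join is lossy.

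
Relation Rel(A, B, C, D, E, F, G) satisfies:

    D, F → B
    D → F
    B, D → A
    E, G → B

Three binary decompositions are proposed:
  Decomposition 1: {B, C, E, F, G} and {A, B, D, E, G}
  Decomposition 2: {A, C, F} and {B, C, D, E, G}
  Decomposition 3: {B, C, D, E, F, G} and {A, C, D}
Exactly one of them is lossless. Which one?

Decomposition 1: common = {B, E, G}, closure = {B, E, G} → lossy.
Decomposition 2: common = {C}, closure = {C} → lossy.
Decomposition 3: common = {C, D}, closure = {A, B, C, D, F} → lossless.

Decomposition 3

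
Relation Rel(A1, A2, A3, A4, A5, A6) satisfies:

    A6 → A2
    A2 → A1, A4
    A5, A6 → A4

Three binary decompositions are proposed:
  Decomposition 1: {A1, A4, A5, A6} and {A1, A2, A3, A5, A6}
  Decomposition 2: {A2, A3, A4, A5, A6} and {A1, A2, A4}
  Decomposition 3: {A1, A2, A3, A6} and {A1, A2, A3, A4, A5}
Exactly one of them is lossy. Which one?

Decomposition 1: common = {A1, A5, A6}, closure = {A1, A2, A4, A5, A6} → lossless.
Decomposition 2: common = {A2, A4}, closure = {A1, A2, A4} → lossless.
Decomposition 3: common = {A1, A2, A3}, closure = {A1, A2, A3, A4} → lossy.

Decomposition 3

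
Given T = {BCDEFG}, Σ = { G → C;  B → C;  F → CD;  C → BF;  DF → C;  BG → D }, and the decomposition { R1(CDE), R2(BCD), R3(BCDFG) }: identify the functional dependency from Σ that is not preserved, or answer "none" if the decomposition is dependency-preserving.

G → C lies within R3.
B → C lies within R2.
F → CD lies within R3.
C → BF lies within R3.
DF → C lies within R3.
BG → D lies within R3.
Every dependency is enforceable on the fragments, so the decomposition is dependency-preserving.

none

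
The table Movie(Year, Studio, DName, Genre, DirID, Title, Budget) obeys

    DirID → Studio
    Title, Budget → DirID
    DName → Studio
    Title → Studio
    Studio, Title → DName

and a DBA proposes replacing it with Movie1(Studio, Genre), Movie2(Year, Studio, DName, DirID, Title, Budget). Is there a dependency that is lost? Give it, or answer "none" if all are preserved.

none

DirID → Studio lies within Movie2.
Title, Budget → DirID lies within Movie2.
DName → Studio lies within Movie2.
Title → Studio lies within Movie2.
Studio, Title → DName lies within Movie2.
Every dependency is enforceable on the fragments, so the decomposition is dependency-preserving.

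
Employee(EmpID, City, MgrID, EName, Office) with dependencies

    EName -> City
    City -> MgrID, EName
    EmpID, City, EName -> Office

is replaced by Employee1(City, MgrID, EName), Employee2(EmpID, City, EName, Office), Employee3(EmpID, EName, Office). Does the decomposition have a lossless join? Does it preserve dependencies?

lossless and dependency-preserving

Lossless test (chase): Rows 1 and 3 agree on EName; apply EName→City and equate their City entries. Rows 1 and 2 agree on City; apply City→MgrID, EName and equate their MgrID, EName entries. Rows 1 and 3 agree on City; apply City→MgrID, EName and equate their MgrID, EName entries. Row 2 is now all distinguished symbols — the join is lossless.
Dependency preservation: every FD's attributes lie within a single fragment, so each can be enforced locally — preserved.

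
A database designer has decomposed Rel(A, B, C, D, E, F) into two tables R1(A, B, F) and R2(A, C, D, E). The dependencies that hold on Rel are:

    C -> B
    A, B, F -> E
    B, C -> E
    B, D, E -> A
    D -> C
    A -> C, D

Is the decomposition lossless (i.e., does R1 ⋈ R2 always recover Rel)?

Common attributes: R1 ∩ R2 = {A}.
Closure of {A}: A → C, D applies, adding C, D; C → B applies, adding B; B, C → E applies, adding E. So (A)⁺ = {A, B, C, D, E}.
This closure contains every attribute of R2, so R1 ∩ R2 → R2. The join is lossless.

Yes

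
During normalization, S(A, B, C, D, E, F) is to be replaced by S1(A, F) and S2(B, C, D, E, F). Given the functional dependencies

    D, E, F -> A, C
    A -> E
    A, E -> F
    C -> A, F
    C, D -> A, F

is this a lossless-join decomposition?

Common attributes: S1 ∩ S2 = {F}.
No dependency enlarges {F}, so (F)⁺ = {F}.
The closure contains neither all of S1 = {A, F} nor all of S2 = {B, C, D, E, F}, so the common attributes are not a superkey of either fragment. The join is lossy.

No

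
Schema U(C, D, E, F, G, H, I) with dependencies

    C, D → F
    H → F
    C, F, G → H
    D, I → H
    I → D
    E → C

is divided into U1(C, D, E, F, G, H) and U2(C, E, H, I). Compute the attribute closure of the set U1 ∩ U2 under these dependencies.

C, E, F, H

U1 ∩ U2 = {C, E, H}.
H → F applies, adding F
Closure: {C, E, F, H}.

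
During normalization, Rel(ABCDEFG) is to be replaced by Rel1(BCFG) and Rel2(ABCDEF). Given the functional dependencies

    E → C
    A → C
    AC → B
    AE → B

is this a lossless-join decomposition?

No

Common attributes: Rel1 ∩ Rel2 = {BCF}.
No dependency enlarges {BCF}, so (BCF)⁺ = {BCF}.
The closure contains neither all of Rel1 = {BCFG} nor all of Rel2 = {ABCDEF}, so the common attributes are not a superkey of either fragment. The join is lossy.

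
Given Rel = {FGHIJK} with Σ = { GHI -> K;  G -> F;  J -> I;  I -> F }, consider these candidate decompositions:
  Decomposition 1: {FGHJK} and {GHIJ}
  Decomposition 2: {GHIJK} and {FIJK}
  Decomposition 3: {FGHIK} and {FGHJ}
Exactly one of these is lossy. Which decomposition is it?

Decomposition 1: common = {GHJ}, closure = {FGHIJK} → lossless.
Decomposition 2: common = {IJK}, closure = {FIJK} → lossless.
Decomposition 3: common = {FGH}, closure = {FGH} → lossy.

Decomposition 3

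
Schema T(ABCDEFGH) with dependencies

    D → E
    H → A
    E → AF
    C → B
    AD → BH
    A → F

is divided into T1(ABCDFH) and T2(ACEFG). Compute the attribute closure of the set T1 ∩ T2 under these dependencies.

ABCF

T1 ∩ T2 = {ACF}.
C → B applies, adding B
Closure: {ABCF}.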